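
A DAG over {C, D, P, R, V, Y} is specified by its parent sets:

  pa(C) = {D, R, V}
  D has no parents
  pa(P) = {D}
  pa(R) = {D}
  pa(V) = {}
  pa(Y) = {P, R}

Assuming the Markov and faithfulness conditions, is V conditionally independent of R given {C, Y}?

No

There are 3 undirected paths between V and R; checking each against the conditioning set {C, Y}:
Path 1: V → C ← D → P → Y ← R
  C is a collider and C is conditioned on, which opens it; D is a fork and D is not conditioned on; P is a chain and P is not conditioned on; Y is a collider and Y is conditioned on, which opens it — no node blocks this path, so it is active.
Path 2: V → C ← D → R
  C is a collider and C is conditioned on, which opens it; D is a fork and D is not conditioned on — no node blocks this path, so it is active.
Path 3: V → C ← R
  C is a collider and C is conditioned on, which opens it — no node blocks this path, so it is active.
Since the path V → C ← D → P → Y ← R is active, V and R are not d-separated given {C, Y}.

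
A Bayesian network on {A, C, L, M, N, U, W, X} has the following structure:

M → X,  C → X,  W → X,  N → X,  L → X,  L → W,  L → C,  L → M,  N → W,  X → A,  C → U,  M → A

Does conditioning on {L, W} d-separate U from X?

6 paths connect U and X; each must be blocked for d-separation to hold:
  1. U ← C → X — C:fork[open] ⇒ active
  2. U ← C ← L → W ← N → X — C:chain[open]; L:fork[blocks]; W:collider[open]; N:fork[open] ⇒ blocked
  3. U ← C ← L → W → X — C:chain[open]; L:fork[blocks]; W:chain[blocks] ⇒ blocked
  4. U ← C ← L → M → X — C:chain[open]; L:fork[blocks]; M:chain[open] ⇒ blocked
  5. U ← C ← L → M → A ← X — C:chain[open]; L:fork[blocks]; M:chain[open]; A:collider[blocks] ⇒ blocked
  6. U ← C ← L → X — C:chain[open]; L:fork[blocks] ⇒ blocked
Because an active path exists, U and X are not d-separated.

No — U and X are not d-separated given {L, W}.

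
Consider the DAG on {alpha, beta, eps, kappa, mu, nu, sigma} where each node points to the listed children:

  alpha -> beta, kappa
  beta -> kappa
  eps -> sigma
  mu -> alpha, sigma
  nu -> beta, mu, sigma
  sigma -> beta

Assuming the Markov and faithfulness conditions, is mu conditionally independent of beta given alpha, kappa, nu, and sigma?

Enumerating the 6 paths from mu to beta and testing each for blocking by {alpha, kappa, nu, sigma}:
Path 1: mu → alpha → beta
  alpha is a chain here and alpha is conditioned on, so the path is blocked at alpha.
Path 2: mu → alpha → kappa ← beta
  alpha is a chain here and alpha is conditioned on, so the path is blocked at alpha.
Path 3: mu ← nu → beta
  nu is a fork here and nu is conditioned on, so the path is blocked at nu.
Path 4: mu ← nu → sigma → beta
  nu is a fork here and nu is conditioned on, so the path is blocked at nu.
Path 5: mu → sigma → beta
  sigma is a chain here and sigma is conditioned on, so the path is blocked at sigma.
Path 6: mu → sigma ← nu → beta
  nu is a fork here and nu is conditioned on, so the path is blocked at nu.
All paths are blocked; mu ⊥ beta | {alpha, kappa, nu, sigma} holds.

Yes — mu and beta are d-separated given {alpha, kappa, nu, sigma}.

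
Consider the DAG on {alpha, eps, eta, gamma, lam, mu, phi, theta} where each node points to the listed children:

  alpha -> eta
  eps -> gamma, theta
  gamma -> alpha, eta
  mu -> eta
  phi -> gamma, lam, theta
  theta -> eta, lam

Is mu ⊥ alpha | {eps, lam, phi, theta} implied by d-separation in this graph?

Yes

Enumerating the 5 paths from mu to alpha and testing each for blocking by {eps, lam, phi, theta}:
Path 1: mu → eta ← gamma → alpha
  eta is a collider here and neither eta nor any of its descendants is conditioned on, so the collider stays closed — the path is blocked at eta.
Path 2: mu → eta ← theta ← eps → gamma → alpha
  eta is a collider here and neither eta nor any of its descendants is conditioned on, so the collider stays closed — the path is blocked at eta.
Path 3: mu → eta ← theta ← phi → gamma → alpha
  eta is a collider here and neither eta nor any of its descendants is conditioned on, so the collider stays closed — the path is blocked at eta.
Path 4: mu → eta ← theta → lam ← phi → gamma → alpha
  eta is a collider here and neither eta nor any of its descendants is conditioned on, so the collider stays closed — the path is blocked at eta.
Path 5: mu → eta ← alpha
  eta is a collider here and neither eta nor any of its descendants is conditioned on, so the collider stays closed — the path is blocked at eta.
Every path is blocked, so mu and alpha are d-separated given {eps, lam, phi, theta}.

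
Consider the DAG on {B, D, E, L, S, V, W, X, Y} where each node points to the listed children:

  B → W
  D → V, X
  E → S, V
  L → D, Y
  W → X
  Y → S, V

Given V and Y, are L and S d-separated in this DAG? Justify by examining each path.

There are 4 undirected paths between L and S; checking each against the conditioning set {V, Y}:
  1. L → D → V ← Y → S — D:chain[open]; V:collider[open]; Y:fork[blocks] ⇒ blocked
  2. L → D → V ← E → S — D:chain[open]; V:collider[open]; E:fork[open] ⇒ active
  3. L → Y → S — Y:chain[blocks] ⇒ blocked
  4. L → Y → V ← E → S — Y:chain[blocks]; V:collider[open]; E:fork[open] ⇒ blocked
Since the path L → D → V ← E → S is active, L and S are not d-separated given {V, Y}.

No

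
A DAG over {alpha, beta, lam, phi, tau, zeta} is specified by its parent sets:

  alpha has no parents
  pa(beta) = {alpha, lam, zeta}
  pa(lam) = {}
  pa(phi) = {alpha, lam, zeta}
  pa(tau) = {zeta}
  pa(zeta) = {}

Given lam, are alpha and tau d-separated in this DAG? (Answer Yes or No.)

4 paths connect alpha and tau; each must be blocked for d-separation to hold:
Path 1: alpha → phi ← lam → beta ← zeta → tau
  phi is a collider here and neither phi nor any of its descendants is conditioned on, so the collider stays closed — the path is blocked at phi.
Path 2: alpha → phi ← zeta → tau
  phi is a collider here and neither phi nor any of its descendants is conditioned on, so the collider stays closed — the path is blocked at phi.
Path 3: alpha → beta ← lam → phi ← zeta → tau
  beta is a collider here and neither beta nor any of its descendants is conditioned on, so the collider stays closed — the path is blocked at beta.
Path 4: alpha → beta ← zeta → tau
  beta is a collider here and neither beta nor any of its descendants is conditioned on, so the collider stays closed — the path is blocked at beta.
All paths are blocked; alpha ⊥ tau | {lam} holds.

Yes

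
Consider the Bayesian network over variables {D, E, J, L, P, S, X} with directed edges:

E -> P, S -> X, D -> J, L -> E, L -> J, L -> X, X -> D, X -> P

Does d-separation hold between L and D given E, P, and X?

Yes

There are 3 undirected paths between L and D; checking each against the conditioning set {E, P, X}:
Path 1: L → X → D
  X is a chain here and X is conditioned on, so the path is blocked at X.
Path 2: L → J ← D
  J is a collider here and neither J nor any of its descendants is conditioned on, so the collider stays closed — the path is blocked at J.
Path 3: L → E → P ← X → D
  E is a chain here and E is conditioned on, so the path is blocked at E.
All paths are blocked; L ⊥ D | {E, P, X} holds.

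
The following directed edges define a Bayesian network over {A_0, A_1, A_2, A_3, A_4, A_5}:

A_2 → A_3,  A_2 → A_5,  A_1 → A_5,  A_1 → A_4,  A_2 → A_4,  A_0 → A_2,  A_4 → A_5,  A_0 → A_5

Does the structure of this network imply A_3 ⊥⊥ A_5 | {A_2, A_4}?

Enumerating the 4 paths from A_3 to A_5 and testing each for blocking by {A_2, A_4}:
Path 1: A_3 ← A_2 → A_5
  A_2 is a fork here and A_2 is conditioned on, so the path is blocked at A_2.
Path 2: A_3 ← A_2 ← A_0 → A_5
  A_2 is a chain here and A_2 is conditioned on, so the path is blocked at A_2.
Path 3: A_3 ← A_2 → A_4 → A_5
  A_2 is a fork here and A_2 is conditioned on, so the path is blocked at A_2.
Path 4: A_3 ← A_2 → A_4 ← A_1 → A_5
  A_2 is a fork here and A_2 is conditioned on, so the path is blocked at A_2.
Since every path is blocked, d-separation holds.

Yes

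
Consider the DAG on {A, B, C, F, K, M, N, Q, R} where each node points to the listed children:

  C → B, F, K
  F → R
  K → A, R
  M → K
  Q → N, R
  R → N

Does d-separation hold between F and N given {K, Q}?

There are 4 undirected paths between F and N; checking each against the conditioning set {K, Q}:
Path 1: F ← C → K → R ← Q → N
  K is a chain here and K is conditioned on, so the path is blocked at K.
Path 2: F ← C → K → R → N
  K is a chain here and K is conditioned on, so the path is blocked at K.
Path 3: F → R ← Q → N
  R is a collider here and neither R nor any of its descendants is conditioned on, so the collider stays closed — the path is blocked at R.
Path 4: F → R → N
  R is a chain and R is not conditioned on — no node blocks this path, so it is active.
Since the path F → R → N is active, F and N are not d-separated given {K, Q}.

No — F and N are not d-separated given {K, Q}.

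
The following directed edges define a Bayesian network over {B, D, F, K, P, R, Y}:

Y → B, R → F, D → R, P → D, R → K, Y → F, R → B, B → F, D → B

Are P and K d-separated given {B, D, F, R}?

There are 4 undirected paths between P and K; checking each against the conditioning set {B, D, F, R}:
  1. P → D → B ← Y → F ← R → K — D:chain[blocks]; B:collider[open]; Y:fork[open]; F:collider[open]; R:fork[blocks] ⇒ blocked
  2. P → D → B ← R → K — D:chain[blocks]; B:collider[open]; R:fork[blocks] ⇒ blocked
  3. P → D → B → F ← R → K — D:chain[blocks]; B:chain[blocks]; F:collider[open]; R:fork[blocks] ⇒ blocked
  4. P → D → R → K — D:chain[blocks]; R:chain[blocks] ⇒ blocked
Since every path is blocked, d-separation holds.

Yes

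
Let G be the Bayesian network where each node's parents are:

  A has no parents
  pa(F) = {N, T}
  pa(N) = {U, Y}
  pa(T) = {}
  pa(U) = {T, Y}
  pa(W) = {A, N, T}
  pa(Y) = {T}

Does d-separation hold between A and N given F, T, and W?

No

We examine all 6 paths between A and N:
Path 1: A → W ← N
  W is a collider and W is conditioned on, which opens it — no node blocks this path, so it is active.
Path 2: A → W ← T → F ← N
  T is a fork here and T is conditioned on, so the path is blocked at T.
Path 3: A → W ← T → U → N
  T is a fork here and T is conditioned on, so the path is blocked at T.
Path 4: A → W ← T → U ← Y → N
  T is a fork here and T is conditioned on, so the path is blocked at T.
Path 5: A → W ← T → Y → U → N
  T is a fork here and T is conditioned on, so the path is blocked at T.
Path 6: A → W ← T → Y → N
  T is a fork here and T is conditioned on, so the path is blocked at T.
Since the path A → W ← N is active, A and N are not d-separated given {F, T, W}.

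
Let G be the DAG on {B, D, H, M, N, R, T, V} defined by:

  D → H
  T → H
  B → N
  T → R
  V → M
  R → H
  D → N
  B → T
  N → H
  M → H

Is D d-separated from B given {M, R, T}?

6 paths connect D and B; each must be blocked for d-separation to hold:
  1. D → H ← T ← B — H:collider[blocks]; T:chain[blocks] ⇒ blocked
  2. D → H ← N ← B — H:collider[blocks]; N:chain[open] ⇒ blocked
  3. D → H ← R ← T ← B — H:collider[blocks]; R:chain[blocks]; T:chain[blocks] ⇒ blocked
  4. D → N → H ← T ← B — N:chain[open]; H:collider[blocks]; T:chain[blocks] ⇒ blocked
  5. D → N → H ← R ← T ← B — N:chain[open]; H:collider[blocks]; R:chain[blocks]; T:chain[blocks] ⇒ blocked
  6. D → N ← B — N:collider[blocks] ⇒ blocked
All paths are blocked; D ⊥ B | {M, R, T} holds.

Yes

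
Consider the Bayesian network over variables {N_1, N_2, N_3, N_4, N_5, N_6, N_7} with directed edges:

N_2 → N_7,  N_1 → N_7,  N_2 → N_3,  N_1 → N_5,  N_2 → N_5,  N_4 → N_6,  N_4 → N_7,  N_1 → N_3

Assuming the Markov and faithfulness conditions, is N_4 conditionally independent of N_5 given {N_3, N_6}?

Yes — N_4 and N_5 are d-separated given {N_3, N_6}.

4 paths connect N_4 and N_5; each must be blocked for d-separation to hold:
  1. N_4 → N_7 ← N_2 → N_5 — N_7:collider[blocks]; N_2:fork[open] ⇒ blocked
  2. N_4 → N_7 ← N_2 → N_3 ← N_1 → N_5 — N_7:collider[blocks]; N_2:fork[open]; N_3:collider[open]; N_1:fork[open] ⇒ blocked
  3. N_4 → N_7 ← N_1 → N_5 — N_7:collider[blocks]; N_1:fork[open] ⇒ blocked
  4. N_4 → N_7 ← N_1 → N_3 ← N_2 → N_5 — N_7:collider[blocks]; N_1:fork[open]; N_3:collider[open]; N_2:fork[open] ⇒ blocked
Since every path is blocked, d-separation holds.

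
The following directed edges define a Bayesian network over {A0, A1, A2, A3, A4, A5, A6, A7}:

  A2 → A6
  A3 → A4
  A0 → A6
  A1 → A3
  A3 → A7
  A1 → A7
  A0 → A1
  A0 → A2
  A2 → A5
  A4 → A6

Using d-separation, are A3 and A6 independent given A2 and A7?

We examine all 5 paths between A3 and A6:
  1. A3 ← A1 ← A0 → A6 — A1:chain[open]; A0:fork[open] ⇒ active
  2. A3 ← A1 ← A0 → A2 → A6 — A1:chain[open]; A0:fork[open]; A2:chain[blocks] ⇒ blocked
  3. A3 → A4 → A6 — A4:chain[open] ⇒ active
  4. A3 → A7 ← A1 ← A0 → A6 — A7:collider[open]; A1:chain[open]; A0:fork[open] ⇒ active
  5. A3 → A7 ← A1 ← A0 → A2 → A6 — A7:collider[open]; A1:chain[open]; A0:fork[open]; A2:chain[blocks] ⇒ blocked
Since the path A3 ← A1 ← A0 → A6 is active, A3 and A6 are not d-separated given {A2, A7}.

No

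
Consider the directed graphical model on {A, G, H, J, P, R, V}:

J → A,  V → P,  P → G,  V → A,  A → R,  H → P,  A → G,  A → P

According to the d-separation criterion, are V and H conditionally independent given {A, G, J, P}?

We examine all 3 paths between V and H:
  1. V → A → P ← H — A:chain[blocks]; P:collider[open] ⇒ blocked
  2. V → A → G ← P ← H — A:chain[blocks]; G:collider[open]; P:chain[blocks] ⇒ blocked
  3. V → P ← H — P:collider[open] ⇒ active
Because an active path exists, V and H are not d-separated.

No — V and H are not d-separated given {A, G, J, P}.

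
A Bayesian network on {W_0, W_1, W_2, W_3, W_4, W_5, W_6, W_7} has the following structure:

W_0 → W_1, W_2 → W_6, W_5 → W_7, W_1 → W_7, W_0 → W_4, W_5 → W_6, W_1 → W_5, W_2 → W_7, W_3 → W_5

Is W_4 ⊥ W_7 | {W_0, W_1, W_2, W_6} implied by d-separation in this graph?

Yes

Enumerating the 3 paths from W_4 to W_7 and testing each for blocking by {W_0, W_1, W_2, W_6}:
Path 1: W_4 ← W_0 → W_1 → W_7
  W_0 is a fork here and W_0 is conditioned on, so the path is blocked at W_0.
Path 2: W_4 ← W_0 → W_1 → W_5 → W_6 ← W_2 → W_7
  W_0 is a fork here and W_0 is conditioned on, so the path is blocked at W_0.
Path 3: W_4 ← W_0 → W_1 → W_5 → W_7
  W_0 is a fork here and W_0 is conditioned on, so the path is blocked at W_0.
Since every path is blocked, d-separation holds.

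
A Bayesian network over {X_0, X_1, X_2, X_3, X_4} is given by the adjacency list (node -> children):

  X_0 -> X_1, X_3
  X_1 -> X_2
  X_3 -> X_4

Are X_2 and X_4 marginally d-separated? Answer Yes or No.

Only one path connects X_2 and X_4:
Path 1: X_2 ← X_1 ← X_0 → X_3 → X_4
  X_1 is a chain and X_1 is not conditioned on; X_0 is a fork and X_0 is not conditioned on; X_3 is a chain and X_3 is not conditioned on — no node blocks this path, so it is active.
Because an active path exists, X_2 and X_4 are not d-separated.

No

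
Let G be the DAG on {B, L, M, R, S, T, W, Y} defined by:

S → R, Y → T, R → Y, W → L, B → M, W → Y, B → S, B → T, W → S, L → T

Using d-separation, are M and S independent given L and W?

No

Enumerating the 5 paths from M to S and testing each for blocking by {L, W}:
Path 1: M ← B → S
  B is a fork and B is not conditioned on — no node blocks this path, so it is active.
Path 2: M ← B → T ← L ← W → S
  T is a collider here and neither T nor any of its descendants is conditioned on, so the collider stays closed — the path is blocked at T.
Path 3: M ← B → T ← L ← W → Y ← R ← S
  T is a collider here and neither T nor any of its descendants is conditioned on, so the collider stays closed — the path is blocked at T.
Path 4: M ← B → T ← Y ← R ← S
  T is a collider here and neither T nor any of its descendants is conditioned on, so the collider stays closed — the path is blocked at T.
Path 5: M ← B → T ← Y ← W → S
  T is a collider here and neither T nor any of its descendants is conditioned on, so the collider stays closed — the path is blocked at T.
Since the path M ← B → S is active, M and S are not d-separated given {L, W}.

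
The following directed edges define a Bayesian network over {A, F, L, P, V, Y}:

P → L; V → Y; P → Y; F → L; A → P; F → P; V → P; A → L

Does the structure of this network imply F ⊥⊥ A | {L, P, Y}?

There are 4 undirected paths between F and A; checking each against the conditioning set {L, P, Y}:
Path 1: F → P → L ← A
  P is a chain here and P is conditioned on, so the path is blocked at P.
Path 2: F → P ← A
  P is a collider and P is conditioned on, which opens it — no node blocks this path, so it is active.
Path 3: F → L ← P ← A
  P is a chain here and P is conditioned on, so the path is blocked at P.
Path 4: F → L ← A
  L is a collider and L is conditioned on, which opens it — no node blocks this path, so it is active.
Since the path F → P ← A is active, F and A are not d-separated given {L, P, Y}.

No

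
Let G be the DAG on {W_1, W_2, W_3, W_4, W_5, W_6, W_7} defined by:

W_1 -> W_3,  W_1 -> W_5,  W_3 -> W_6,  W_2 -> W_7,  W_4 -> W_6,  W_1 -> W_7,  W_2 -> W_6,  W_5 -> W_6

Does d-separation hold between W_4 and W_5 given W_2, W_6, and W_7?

No

3 paths connect W_4 and W_5; each must be blocked for d-separation to hold:
Path 1: W_4 → W_6 ← W_5
  W_6 is a collider and W_6 is conditioned on, which opens it — no node blocks this path, so it is active.
Path 2: W_4 → W_6 ← W_3 ← W_1 → W_5
  W_6 is a collider and W_6 is conditioned on, which opens it; W_3 is a chain and W_3 is not conditioned on; W_1 is a fork and W_1 is not conditioned on — no node blocks this path, so it is active.
Path 3: W_4 → W_6 ← W_2 → W_7 ← W_1 → W_5
  W_2 is a fork here and W_2 is conditioned on, so the path is blocked at W_2.
At least one path is unblocked, so d-separation fails.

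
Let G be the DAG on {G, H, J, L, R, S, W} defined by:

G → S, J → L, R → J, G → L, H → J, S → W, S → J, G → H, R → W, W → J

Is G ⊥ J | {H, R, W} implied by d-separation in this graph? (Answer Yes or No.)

No — G and J are not d-separated given {H, R, W}.

5 paths connect G and J; each must be blocked for d-separation to hold:
Path 1: G → L ← J
  L is a collider here and neither L nor any of its descendants is conditioned on, so the collider stays closed — the path is blocked at L.
Path 2: G → S → J
  S is a chain and S is not conditioned on — no node blocks this path, so it is active.
Path 3: G → S → W ← R → J
  R is a fork here and R is conditioned on, so the path is blocked at R.
Path 4: G → S → W → J
  W is a chain here and W is conditioned on, so the path is blocked at W.
Path 5: G → H → J
  H is a chain here and H is conditioned on, so the path is blocked at H.
Because an active path exists, G and J are not d-separated.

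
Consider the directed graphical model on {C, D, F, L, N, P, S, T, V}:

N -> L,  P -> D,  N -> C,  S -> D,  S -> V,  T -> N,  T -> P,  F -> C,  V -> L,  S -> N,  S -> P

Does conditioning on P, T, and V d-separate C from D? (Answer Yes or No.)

Enumerating the 6 paths from C to D and testing each for blocking by {P, T, V}:
Path 1: C ← N ← S → D
  N is a chain and N is not conditioned on; S is a fork and S is not conditioned on — no node blocks this path, so it is active.
Path 2: C ← N ← S → P → D
  P is a chain here and P is conditioned on, so the path is blocked at P.
Path 3: C ← N → L ← V ← S → D
  L is a collider here and neither L nor any of its descendants is conditioned on, so the collider stays closed — the path is blocked at L.
Path 4: C ← N → L ← V ← S → P → D
  L is a collider here and neither L nor any of its descendants is conditioned on, so the collider stays closed — the path is blocked at L.
Path 5: C ← N ← T → P → D
  T is a fork here and T is conditioned on, so the path is blocked at T.
Path 6: C ← N ← T → P ← S → D
  T is a fork here and T is conditioned on, so the path is blocked at T.
Because an active path exists, C and D are not d-separated.

No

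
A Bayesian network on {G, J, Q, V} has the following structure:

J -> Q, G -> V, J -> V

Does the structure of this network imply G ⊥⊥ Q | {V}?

There is one path between G and Q:
Path 1: G → V ← J → Q
  V is a collider and V is conditioned on, which opens it; J is a fork and J is not conditioned on — no node blocks this path, so it is active.
Because an active path exists, G and Q are not d-separated.

No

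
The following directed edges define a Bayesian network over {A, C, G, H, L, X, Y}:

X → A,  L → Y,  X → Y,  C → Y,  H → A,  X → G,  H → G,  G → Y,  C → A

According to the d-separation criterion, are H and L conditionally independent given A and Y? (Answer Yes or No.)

No

There are 6 undirected paths between H and L; checking each against the conditioning set {A, Y}:
Path 1: H → A ← X → Y ← L
  A is a collider and A is conditioned on, which opens it; X is a fork and X is not conditioned on; Y is a collider and Y is conditioned on, which opens it — no node blocks this path, so it is active.
Path 2: H → A ← X → G → Y ← L
  A is a collider and A is conditioned on, which opens it; X is a fork and X is not conditioned on; G is a chain and G is not conditioned on; Y is a collider and Y is conditioned on, which opens it — no node blocks this path, so it is active.
Path 3: H → A ← C → Y ← L
  A is a collider and A is conditioned on, which opens it; C is a fork and C is not conditioned on; Y is a collider and Y is conditioned on, which opens it — no node blocks this path, so it is active.
Path 4: H → G ← X → A ← C → Y ← L
  G is a collider and its descendant Y is conditioned on, which opens it; X is a fork and X is not conditioned on; A is a collider and A is conditioned on, which opens it; C is a fork and C is not conditioned on; Y is a collider and Y is conditioned on, which opens it — no node blocks this path, so it is active.
Path 5: H → G ← X → Y ← L
  G is a collider and its descendant Y is conditioned on, which opens it; X is a fork and X is not conditioned on; Y is a collider and Y is conditioned on, which opens it — no node blocks this path, so it is active.
Path 6: H → G → Y ← L
  G is a chain and G is not conditioned on; Y is a collider and Y is conditioned on, which opens it — no node blocks this path, so it is active.
Because an active path exists, H and L are not d-separated.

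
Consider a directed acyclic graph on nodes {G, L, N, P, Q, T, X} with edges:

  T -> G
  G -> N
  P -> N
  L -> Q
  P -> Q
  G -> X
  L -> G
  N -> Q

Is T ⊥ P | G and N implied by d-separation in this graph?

There are 4 undirected paths between T and P; checking each against the conditioning set {G, N}:
  1. T → G ← L → Q ← P — G:collider[open]; L:fork[open]; Q:collider[blocks] ⇒ blocked
  2. T → G ← L → Q ← N ← P — G:collider[open]; L:fork[open]; Q:collider[blocks]; N:chain[blocks] ⇒ blocked
  3. T → G → N ← P — G:chain[blocks]; N:collider[open] ⇒ blocked
  4. T → G → N → Q ← P — G:chain[blocks]; N:chain[blocks]; Q:collider[blocks] ⇒ blocked
All paths are blocked; T ⊥ P | {G, N} holds.

Yes — T and P are d-separated given {G, N}.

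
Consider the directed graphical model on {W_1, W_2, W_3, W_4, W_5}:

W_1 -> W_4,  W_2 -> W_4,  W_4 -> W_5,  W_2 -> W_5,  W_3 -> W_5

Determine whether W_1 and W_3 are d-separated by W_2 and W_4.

Enumerating the 2 paths from W_1 to W_3 and testing each for blocking by {W_2, W_4}:
  1. W_1 → W_4 → W_5 ← W_3 — W_4:chain[blocks]; W_5:collider[blocks] ⇒ blocked
  2. W_1 → W_4 ← W_2 → W_5 ← W_3 — W_4:collider[open]; W_2:fork[blocks]; W_5:collider[blocks] ⇒ blocked
Every path is blocked, so W_1 and W_3 are d-separated given {W_2, W_4}.

Yes — W_1 and W_3 are d-separated given {W_2, W_4}.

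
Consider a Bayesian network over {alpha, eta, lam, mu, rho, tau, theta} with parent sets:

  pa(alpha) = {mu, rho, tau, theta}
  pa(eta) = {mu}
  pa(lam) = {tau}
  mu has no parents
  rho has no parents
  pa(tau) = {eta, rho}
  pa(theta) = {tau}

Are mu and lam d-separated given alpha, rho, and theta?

4 paths connect mu and lam; each must be blocked for d-separation to hold:
Path 1: mu → eta → tau → lam
  eta is a chain and eta is not conditioned on; tau is a chain and tau is not conditioned on — no node blocks this path, so it is active.
Path 2: mu → alpha ← rho → tau → lam
  rho is a fork here and rho is conditioned on, so the path is blocked at rho.
Path 3: mu → alpha ← tau → lam
  alpha is a collider and alpha is conditioned on, which opens it; tau is a fork and tau is not conditioned on — no node blocks this path, so it is active.
Path 4: mu → alpha ← theta ← tau → lam
  theta is a chain here and theta is conditioned on, so the path is blocked at theta.
Since the path mu → eta → tau → lam is active, mu and lam are not d-separated given {alpha, rho, theta}.

No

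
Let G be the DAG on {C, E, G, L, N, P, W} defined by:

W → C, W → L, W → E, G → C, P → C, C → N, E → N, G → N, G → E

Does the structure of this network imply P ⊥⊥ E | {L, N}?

No

5 paths connect P and E; each must be blocked for d-separation to hold:
Path 1: P → C ← W → E
  C is a collider and its descendant N is conditioned on, which opens it; W is a fork and W is not conditioned on — no node blocks this path, so it is active.
Path 2: P → C ← G → E
  C is a collider and its descendant N is conditioned on, which opens it; G is a fork and G is not conditioned on — no node blocks this path, so it is active.
Path 3: P → C ← G → N ← E
  C is a collider and its descendant N is conditioned on, which opens it; G is a fork and G is not conditioned on; N is a collider and N is conditioned on, which opens it — no node blocks this path, so it is active.
Path 4: P → C → N ← E
  C is a chain and C is not conditioned on; N is a collider and N is conditioned on, which opens it — no node blocks this path, so it is active.
Path 5: P → C → N ← G → E
  C is a chain and C is not conditioned on; N is a collider and N is conditioned on, which opens it; G is a fork and G is not conditioned on — no node blocks this path, so it is active.
At least one path is unblocked, so d-separation fails.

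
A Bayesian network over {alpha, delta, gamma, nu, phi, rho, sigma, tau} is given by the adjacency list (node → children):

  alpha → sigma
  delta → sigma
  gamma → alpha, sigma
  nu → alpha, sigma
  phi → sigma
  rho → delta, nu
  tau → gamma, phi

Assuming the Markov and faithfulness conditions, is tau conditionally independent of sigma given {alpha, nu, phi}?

There are 5 undirected paths between tau and sigma; checking each against the conditioning set {alpha, nu, phi}:
  1. tau → gamma → sigma — gamma:chain[open] ⇒ active
  2. tau → gamma → alpha → sigma — gamma:chain[open]; alpha:chain[blocks] ⇒ blocked
  3. tau → gamma → alpha ← nu → sigma — gamma:chain[open]; alpha:collider[open]; nu:fork[blocks] ⇒ blocked
  4. tau → gamma → alpha ← nu ← rho → delta → sigma — gamma:chain[open]; alpha:collider[open]; nu:chain[blocks]; rho:fork[open]; delta:chain[open] ⇒ blocked
  5. tau → phi → sigma — phi:chain[blocks] ⇒ blocked
At least one path is unblocked, so d-separation fails.

No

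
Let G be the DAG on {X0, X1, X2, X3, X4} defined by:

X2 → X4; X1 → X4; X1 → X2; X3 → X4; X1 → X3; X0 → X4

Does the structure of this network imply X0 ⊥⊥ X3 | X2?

Yes — X0 and X3 are d-separated given {X2}.

Enumerating the 3 paths from X0 to X3 and testing each for blocking by {X2}:
  1. X0 → X4 ← X2 ← X1 → X3 — X4:collider[blocks]; X2:chain[blocks]; X1:fork[open] ⇒ blocked
  2. X0 → X4 ← X3 — X4:collider[blocks] ⇒ blocked
  3. X0 → X4 ← X1 → X3 — X4:collider[blocks]; X1:fork[open] ⇒ blocked
Every path is blocked, so X0 and X3 are d-separated given {X2}.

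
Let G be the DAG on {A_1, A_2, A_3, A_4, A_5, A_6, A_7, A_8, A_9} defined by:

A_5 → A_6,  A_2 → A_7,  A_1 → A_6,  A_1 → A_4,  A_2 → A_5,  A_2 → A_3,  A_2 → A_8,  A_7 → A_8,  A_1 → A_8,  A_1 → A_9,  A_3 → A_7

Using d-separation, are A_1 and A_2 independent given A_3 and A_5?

4 paths connect A_1 and A_2; each must be blocked for d-separation to hold:
Path 1: A_1 → A_6 ← A_5 ← A_2
  A_6 is a collider here and neither A_6 nor any of its descendants is conditioned on, so the collider stays closed — the path is blocked at A_6.
Path 2: A_1 → A_8 ← A_2
  A_8 is a collider here and neither A_8 nor any of its descendants is conditioned on, so the collider stays closed — the path is blocked at A_8.
Path 3: A_1 → A_8 ← A_7 ← A_2
  A_8 is a collider here and neither A_8 nor any of its descendants is conditioned on, so the collider stays closed — the path is blocked at A_8.
Path 4: A_1 → A_8 ← A_7 ← A_3 ← A_2
  A_8 is a collider here and neither A_8 nor any of its descendants is conditioned on, so the collider stays closed — the path is blocked at A_8.
Every path is blocked, so A_1 and A_2 are d-separated given {A_3, A_5}.

Yes — A_1 and A_2 are d-separated given {A_3, A_5}.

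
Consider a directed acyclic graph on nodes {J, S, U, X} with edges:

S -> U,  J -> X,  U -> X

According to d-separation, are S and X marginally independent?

The only undirected path from S to X is:
  1. S → U → X — U:chain[open] ⇒ active
At least one path is unblocked, so d-separation fails.

No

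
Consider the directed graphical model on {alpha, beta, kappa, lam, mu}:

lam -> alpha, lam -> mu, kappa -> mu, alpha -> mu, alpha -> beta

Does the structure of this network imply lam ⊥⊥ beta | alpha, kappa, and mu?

We examine all 2 paths between lam and beta:
Path 1: lam → mu ← alpha → beta
  alpha is a fork here and alpha is conditioned on, so the path is blocked at alpha.
Path 2: lam → alpha → beta
  alpha is a chain here and alpha is conditioned on, so the path is blocked at alpha.
Every path is blocked, so lam and beta are d-separated given {alpha, kappa, mu}.

Yes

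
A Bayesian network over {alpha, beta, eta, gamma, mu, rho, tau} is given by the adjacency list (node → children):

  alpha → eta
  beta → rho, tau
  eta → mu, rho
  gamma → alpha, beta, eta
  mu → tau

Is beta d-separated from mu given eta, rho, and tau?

No

There are 4 undirected paths between beta and mu; checking each against the conditioning set {eta, rho, tau}:
  1. beta → tau ← mu — tau:collider[open] ⇒ active
  2. beta ← gamma → alpha → eta → mu — gamma:fork[open]; alpha:chain[open]; eta:chain[blocks] ⇒ blocked
  3. beta ← gamma → eta → mu — gamma:fork[open]; eta:chain[blocks] ⇒ blocked
  4. beta → rho ← eta → mu — rho:collider[open]; eta:fork[blocks] ⇒ blocked
Because an active path exists, beta and mu are not d-separated.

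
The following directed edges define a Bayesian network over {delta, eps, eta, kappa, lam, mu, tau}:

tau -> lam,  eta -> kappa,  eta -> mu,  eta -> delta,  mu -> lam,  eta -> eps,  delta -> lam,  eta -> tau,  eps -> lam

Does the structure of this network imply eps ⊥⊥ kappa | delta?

No

We examine all 4 paths between eps and kappa:
  1. eps ← eta → kappa — eta:fork[open] ⇒ active
  2. eps → lam ← delta ← eta → kappa — lam:collider[blocks]; delta:chain[blocks]; eta:fork[open] ⇒ blocked
  3. eps → lam ← mu ← eta → kappa — lam:collider[blocks]; mu:chain[open]; eta:fork[open] ⇒ blocked
  4. eps → lam ← tau ← eta → kappa — lam:collider[blocks]; tau:chain[open]; eta:fork[open] ⇒ blocked
Since the path eps ← eta → kappa is active, eps and kappa are not d-separated given {delta}.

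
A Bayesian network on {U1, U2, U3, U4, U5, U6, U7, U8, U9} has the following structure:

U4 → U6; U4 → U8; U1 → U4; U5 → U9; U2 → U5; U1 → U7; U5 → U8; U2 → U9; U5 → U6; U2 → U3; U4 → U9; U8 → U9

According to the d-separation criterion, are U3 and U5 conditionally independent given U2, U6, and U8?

Yes

We examine all 6 paths between U3 and U5:
Path 1: U3 ← U2 → U5
  U2 is a fork here and U2 is conditioned on, so the path is blocked at U2.
Path 2: U3 ← U2 → U9 ← U5
  U2 is a fork here and U2 is conditioned on, so the path is blocked at U2.
Path 3: U3 ← U2 → U9 ← U4 → U6 ← U5
  U2 is a fork here and U2 is conditioned on, so the path is blocked at U2.
Path 4: U3 ← U2 → U9 ← U4 → U8 ← U5
  U2 is a fork here and U2 is conditioned on, so the path is blocked at U2.
Path 5: U3 ← U2 → U9 ← U8 ← U5
  U2 is a fork here and U2 is conditioned on, so the path is blocked at U2.
Path 6: U3 ← U2 → U9 ← U8 ← U4 → U6 ← U5
  U2 is a fork here and U2 is conditioned on, so the path is blocked at U2.
Since every path is blocked, d-separation holds.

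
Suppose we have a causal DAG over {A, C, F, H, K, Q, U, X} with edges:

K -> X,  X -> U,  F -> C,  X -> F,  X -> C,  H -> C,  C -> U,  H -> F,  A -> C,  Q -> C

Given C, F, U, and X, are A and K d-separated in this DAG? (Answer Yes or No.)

There are 4 undirected paths between A and K; checking each against the conditioning set {C, F, U, X}:
Path 1: A → C → U ← X ← K
  C is a chain here and C is conditioned on, so the path is blocked at C.
Path 2: A → C ← F ← X ← K
  F is a chain here and F is conditioned on, so the path is blocked at F.
Path 3: A → C ← H → F ← X ← K
  X is a chain here and X is conditioned on, so the path is blocked at X.
Path 4: A → C ← X ← K
  X is a chain here and X is conditioned on, so the path is blocked at X.
Since every path is blocked, d-separation holds.

Yes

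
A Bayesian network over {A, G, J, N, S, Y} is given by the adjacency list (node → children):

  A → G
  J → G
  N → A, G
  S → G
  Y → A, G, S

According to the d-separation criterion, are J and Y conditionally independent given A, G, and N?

4 paths connect J and Y; each must be blocked for d-separation to hold:
Path 1: J → G ← Y
  G is a collider and G is conditioned on, which opens it — no node blocks this path, so it is active.
Path 2: J → G ← N → A ← Y
  N is a fork here and N is conditioned on, so the path is blocked at N.
Path 3: J → G ← A ← Y
  A is a chain here and A is conditioned on, so the path is blocked at A.
Path 4: J → G ← S ← Y
  G is a collider and G is conditioned on, which opens it; S is a chain and S is not conditioned on — no node blocks this path, so it is active.
Because an active path exists, J and Y are not d-separated.

No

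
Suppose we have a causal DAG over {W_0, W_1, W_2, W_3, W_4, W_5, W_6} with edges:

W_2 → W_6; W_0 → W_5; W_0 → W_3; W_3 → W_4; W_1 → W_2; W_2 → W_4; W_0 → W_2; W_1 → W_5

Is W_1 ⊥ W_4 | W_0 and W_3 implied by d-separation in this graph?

4 paths connect W_1 and W_4; each must be blocked for d-separation to hold:
Path 1: W_1 → W_5 ← W_0 → W_2 → W_4
  W_5 is a collider here and neither W_5 nor any of its descendants is conditioned on, so the collider stays closed — the path is blocked at W_5.
Path 2: W_1 → W_5 ← W_0 → W_3 → W_4
  W_5 is a collider here and neither W_5 nor any of its descendants is conditioned on, so the collider stays closed — the path is blocked at W_5.
Path 3: W_1 → W_2 → W_4
  W_2 is a chain and W_2 is not conditioned on — no node blocks this path, so it is active.
Path 4: W_1 → W_2 ← W_0 → W_3 → W_4
  W_2 is a collider here and neither W_2 nor any of its descendants is conditioned on, so the collider stays closed — the path is blocked at W_2.
At least one path is unblocked, so d-separation fails.

No — W_1 and W_4 are not d-separated given {W_0, W_3}.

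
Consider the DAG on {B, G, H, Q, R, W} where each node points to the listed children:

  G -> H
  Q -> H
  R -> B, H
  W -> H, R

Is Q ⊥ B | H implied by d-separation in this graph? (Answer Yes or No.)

2 paths connect Q and B; each must be blocked for d-separation to hold:
Path 1: Q → H ← R → B
  H is a collider and H is conditioned on, which opens it; R is a fork and R is not conditioned on — no node blocks this path, so it is active.
Path 2: Q → H ← W → R → B
  H is a collider and H is conditioned on, which opens it; W is a fork and W is not conditioned on; R is a chain and R is not conditioned on — no node blocks this path, so it is active.
At least one path is unblocked, so d-separation fails.

No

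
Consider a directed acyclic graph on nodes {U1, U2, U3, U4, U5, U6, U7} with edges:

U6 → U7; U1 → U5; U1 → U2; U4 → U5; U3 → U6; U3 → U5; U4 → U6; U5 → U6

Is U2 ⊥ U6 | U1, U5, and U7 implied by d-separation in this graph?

3 paths connect U2 and U6; each must be blocked for d-separation to hold:
  1. U2 ← U1 → U5 ← U3 → U6 — U1:fork[blocks]; U5:collider[open]; U3:fork[open] ⇒ blocked
  2. U2 ← U1 → U5 → U6 — U1:fork[blocks]; U5:chain[blocks] ⇒ blocked
  3. U2 ← U1 → U5 ← U4 → U6 — U1:fork[blocks]; U5:collider[open]; U4:fork[open] ⇒ blocked
Since every path is blocked, d-separation holds.

Yes — U2 and U6 are d-separated given {U1, U5, U7}.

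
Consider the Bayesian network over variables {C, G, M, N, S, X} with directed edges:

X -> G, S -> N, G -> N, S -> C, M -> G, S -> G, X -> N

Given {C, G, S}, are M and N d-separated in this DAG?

Enumerating the 3 paths from M to N and testing each for blocking by {C, G, S}:
Path 1: M → G ← X → N
  G is a collider and G is conditioned on, which opens it; X is a fork and X is not conditioned on — no node blocks this path, so it is active.
Path 2: M → G ← S → N
  S is a fork here and S is conditioned on, so the path is blocked at S.
Path 3: M → G → N
  G is a chain here and G is conditioned on, so the path is blocked at G.
Because an active path exists, M and N are not d-separated.

No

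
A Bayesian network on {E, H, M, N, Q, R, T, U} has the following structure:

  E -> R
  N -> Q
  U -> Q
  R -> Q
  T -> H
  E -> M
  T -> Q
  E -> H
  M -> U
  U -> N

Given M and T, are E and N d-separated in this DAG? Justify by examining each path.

6 paths connect E and N; each must be blocked for d-separation to hold:
  1. E → M → U → Q ← N — M:chain[blocks]; U:chain[open]; Q:collider[blocks] ⇒ blocked
  2. E → M → U → N — M:chain[blocks]; U:chain[open] ⇒ blocked
  3. E → H ← T → Q ← U → N — H:collider[blocks]; T:fork[blocks]; Q:collider[blocks]; U:fork[open] ⇒ blocked
  4. E → H ← T → Q ← N — H:collider[blocks]; T:fork[blocks]; Q:collider[blocks] ⇒ blocked
  5. E → R → Q ← U → N — R:chain[open]; Q:collider[blocks]; U:fork[open] ⇒ blocked
  6. E → R → Q ← N — R:chain[open]; Q:collider[blocks] ⇒ blocked
All paths are blocked; E ⊥ N | {M, T} holds.

Yes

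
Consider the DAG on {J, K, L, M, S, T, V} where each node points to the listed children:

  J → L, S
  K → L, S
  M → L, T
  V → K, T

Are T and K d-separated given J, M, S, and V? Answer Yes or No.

Enumerating the 3 paths from T to K and testing each for blocking by {J, M, S, V}:
Path 1: T ← V → K
  V is a fork here and V is conditioned on, so the path is blocked at V.
Path 2: T ← M → L ← J → S ← K
  M is a fork here and M is conditioned on, so the path is blocked at M.
Path 3: T ← M → L ← K
  M is a fork here and M is conditioned on, so the path is blocked at M.
Every path is blocked, so T and K are d-separated given {J, M, S, V}.

Yes — T and K are d-separated given {J, M, S, V}.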